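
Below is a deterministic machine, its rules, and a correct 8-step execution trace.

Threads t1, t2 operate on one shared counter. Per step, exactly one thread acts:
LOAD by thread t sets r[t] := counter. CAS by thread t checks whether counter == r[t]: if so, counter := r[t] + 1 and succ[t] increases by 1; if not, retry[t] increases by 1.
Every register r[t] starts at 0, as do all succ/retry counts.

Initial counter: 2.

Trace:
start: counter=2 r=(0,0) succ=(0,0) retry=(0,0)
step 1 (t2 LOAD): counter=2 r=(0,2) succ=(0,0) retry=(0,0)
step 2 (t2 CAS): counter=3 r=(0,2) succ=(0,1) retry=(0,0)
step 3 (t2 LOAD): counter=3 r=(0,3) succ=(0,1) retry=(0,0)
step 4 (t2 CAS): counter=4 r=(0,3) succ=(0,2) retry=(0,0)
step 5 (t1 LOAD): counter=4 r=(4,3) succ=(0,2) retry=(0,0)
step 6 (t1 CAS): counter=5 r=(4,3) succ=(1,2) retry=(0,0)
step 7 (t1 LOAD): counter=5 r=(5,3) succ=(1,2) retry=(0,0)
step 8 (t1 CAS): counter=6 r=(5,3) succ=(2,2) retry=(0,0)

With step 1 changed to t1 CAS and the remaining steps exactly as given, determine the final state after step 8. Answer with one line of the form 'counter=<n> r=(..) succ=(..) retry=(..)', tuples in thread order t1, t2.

counter=5 r=(4,2) succ=(2,1) retry=(1,1)

(re-executing from step 1 with the substitution; state before step 1: counter=2 r=(0,0) succ=(0,0) retry=(0,0))
step 1 (t1 CAS): counter=2 r=(0,0) succ=(0,0) retry=(1,0)
step 2 (t2 CAS): counter=2 r=(0,0) succ=(0,0) retry=(1,1)
step 3 (t2 LOAD): counter=2 r=(0,2) succ=(0,0) retry=(1,1)
step 4 (t2 CAS): counter=3 r=(0,2) succ=(0,1) retry=(1,1)
step 5 (t1 LOAD): counter=3 r=(3,2) succ=(0,1) retry=(1,1)
step 6 (t1 CAS): counter=4 r=(3,2) succ=(1,1) retry=(1,1)
step 7 (t1 LOAD): counter=4 r=(4,2) succ=(1,1) retry=(1,1)
step 8 (t1 CAS): counter=5 r=(4,2) succ=(2,1) retry=(1,1)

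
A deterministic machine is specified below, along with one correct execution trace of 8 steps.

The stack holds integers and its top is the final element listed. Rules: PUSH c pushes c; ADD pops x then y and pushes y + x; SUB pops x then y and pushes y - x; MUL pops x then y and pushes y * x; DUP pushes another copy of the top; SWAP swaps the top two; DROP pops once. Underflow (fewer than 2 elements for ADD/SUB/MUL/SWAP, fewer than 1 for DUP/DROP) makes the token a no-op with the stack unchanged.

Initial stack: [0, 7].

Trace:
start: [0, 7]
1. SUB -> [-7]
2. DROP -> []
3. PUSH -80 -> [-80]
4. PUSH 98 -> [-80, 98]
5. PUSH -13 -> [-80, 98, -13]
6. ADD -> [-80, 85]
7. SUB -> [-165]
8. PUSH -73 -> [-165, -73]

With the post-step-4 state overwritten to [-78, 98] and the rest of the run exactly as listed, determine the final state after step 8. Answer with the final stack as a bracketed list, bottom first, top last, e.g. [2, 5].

state after step 4 := [-78, 98]
5. PUSH -13 -> [-78, 98, -13]
6. ADD -> [-78, 85]
7. SUB -> [-163]
8. PUSH -73 -> [-163, -73]

[-163, -73]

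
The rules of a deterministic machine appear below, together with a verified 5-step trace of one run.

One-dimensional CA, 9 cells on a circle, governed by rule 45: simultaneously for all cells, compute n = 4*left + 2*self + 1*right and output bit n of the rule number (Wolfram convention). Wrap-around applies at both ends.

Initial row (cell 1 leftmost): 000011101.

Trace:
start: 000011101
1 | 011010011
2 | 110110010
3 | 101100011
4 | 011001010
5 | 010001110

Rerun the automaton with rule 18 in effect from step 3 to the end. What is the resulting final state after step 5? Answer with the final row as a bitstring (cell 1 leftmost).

(re-executing steps 3..5 under rule 18; state before step 3: 110110010)
3 | 000001100
4 | 000010010
5 | 000101101

000101101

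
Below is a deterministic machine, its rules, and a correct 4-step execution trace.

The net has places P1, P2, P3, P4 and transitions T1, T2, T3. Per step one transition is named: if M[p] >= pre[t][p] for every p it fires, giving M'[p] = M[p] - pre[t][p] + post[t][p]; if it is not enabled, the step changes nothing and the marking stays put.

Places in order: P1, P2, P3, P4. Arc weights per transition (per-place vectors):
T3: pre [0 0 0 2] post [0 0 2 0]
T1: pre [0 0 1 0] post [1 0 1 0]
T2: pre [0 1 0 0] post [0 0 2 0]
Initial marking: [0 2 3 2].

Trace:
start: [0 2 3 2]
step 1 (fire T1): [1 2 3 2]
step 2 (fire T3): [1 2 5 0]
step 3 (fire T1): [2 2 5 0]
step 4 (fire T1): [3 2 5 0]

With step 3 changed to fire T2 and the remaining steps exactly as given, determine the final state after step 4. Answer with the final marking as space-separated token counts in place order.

(re-executing from step 3 with the substitution; state before step 3: [1 2 5 0])
step 3 (fire T2): [1 1 7 0]
step 4 (fire T1): [2 1 7 0]

2 1 7 0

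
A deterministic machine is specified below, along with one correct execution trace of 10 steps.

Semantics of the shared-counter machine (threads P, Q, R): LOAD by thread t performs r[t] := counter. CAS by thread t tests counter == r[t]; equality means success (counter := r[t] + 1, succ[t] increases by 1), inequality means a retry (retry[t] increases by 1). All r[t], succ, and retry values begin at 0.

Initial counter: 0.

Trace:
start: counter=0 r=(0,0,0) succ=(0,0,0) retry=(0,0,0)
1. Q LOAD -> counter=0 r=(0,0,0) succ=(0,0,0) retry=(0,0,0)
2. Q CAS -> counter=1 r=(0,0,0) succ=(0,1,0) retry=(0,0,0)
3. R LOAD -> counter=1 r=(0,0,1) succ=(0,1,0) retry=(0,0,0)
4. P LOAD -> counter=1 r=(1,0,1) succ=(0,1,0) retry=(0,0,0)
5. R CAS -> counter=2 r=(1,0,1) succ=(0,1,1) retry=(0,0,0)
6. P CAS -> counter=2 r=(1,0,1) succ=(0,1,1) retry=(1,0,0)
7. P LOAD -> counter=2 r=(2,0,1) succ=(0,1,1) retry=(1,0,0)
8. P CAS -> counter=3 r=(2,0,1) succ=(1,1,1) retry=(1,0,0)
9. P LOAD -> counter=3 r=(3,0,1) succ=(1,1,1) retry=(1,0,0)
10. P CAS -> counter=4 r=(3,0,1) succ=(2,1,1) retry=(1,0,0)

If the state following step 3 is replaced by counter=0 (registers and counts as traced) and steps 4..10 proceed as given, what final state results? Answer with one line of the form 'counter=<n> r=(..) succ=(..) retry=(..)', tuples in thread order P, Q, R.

counter=3 r=(2,0,1) succ=(3,1,0) retry=(0,0,1)

state after step 3 := counter=0 r=(0,0,1) succ=(0,1,0) retry=(0,0,0)
4. P LOAD -> counter=0 r=(0,0,1) succ=(0,1,0) retry=(0,0,0)
5. R CAS -> counter=0 r=(0,0,1) succ=(0,1,0) retry=(0,0,1)
6. P CAS -> counter=1 r=(0,0,1) succ=(1,1,0) retry=(0,0,1)
7. P LOAD -> counter=1 r=(1,0,1) succ=(1,1,0) retry=(0,0,1)
8. P CAS -> counter=2 r=(1,0,1) succ=(2,1,0) retry=(0,0,1)
9. P LOAD -> counter=2 r=(2,0,1) succ=(2,1,0) retry=(0,0,1)
10. P CAS -> counter=3 r=(2,0,1) succ=(3,1,0) retry=(0,0,1)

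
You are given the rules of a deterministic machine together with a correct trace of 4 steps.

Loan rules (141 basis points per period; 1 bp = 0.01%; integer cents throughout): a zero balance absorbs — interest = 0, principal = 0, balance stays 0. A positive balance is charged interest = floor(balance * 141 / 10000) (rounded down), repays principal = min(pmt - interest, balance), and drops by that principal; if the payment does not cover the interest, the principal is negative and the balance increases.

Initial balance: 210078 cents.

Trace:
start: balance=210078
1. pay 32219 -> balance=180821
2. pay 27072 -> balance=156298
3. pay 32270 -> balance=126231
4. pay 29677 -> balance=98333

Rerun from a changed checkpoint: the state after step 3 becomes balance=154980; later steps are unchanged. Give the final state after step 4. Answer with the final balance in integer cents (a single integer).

state after step 3 := balance=154980
4. pay 29677 -> balance=127488

127488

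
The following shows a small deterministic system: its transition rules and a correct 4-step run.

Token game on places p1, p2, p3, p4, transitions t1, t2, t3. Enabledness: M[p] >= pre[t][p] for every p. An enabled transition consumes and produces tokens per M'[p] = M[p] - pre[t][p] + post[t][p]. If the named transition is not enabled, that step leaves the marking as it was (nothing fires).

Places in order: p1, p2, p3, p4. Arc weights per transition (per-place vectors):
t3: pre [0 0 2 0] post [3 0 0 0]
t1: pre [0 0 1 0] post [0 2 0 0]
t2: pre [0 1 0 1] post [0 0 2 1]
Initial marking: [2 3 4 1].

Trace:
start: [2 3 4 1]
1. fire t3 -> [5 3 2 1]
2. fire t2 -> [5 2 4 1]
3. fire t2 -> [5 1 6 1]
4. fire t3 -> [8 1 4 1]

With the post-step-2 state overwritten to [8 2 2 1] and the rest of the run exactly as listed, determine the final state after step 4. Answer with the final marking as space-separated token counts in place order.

state after step 2 := [8 2 2 1]
3. fire t2 -> [8 1 4 1]
4. fire t3 -> [11 1 2 1]

11 1 2 1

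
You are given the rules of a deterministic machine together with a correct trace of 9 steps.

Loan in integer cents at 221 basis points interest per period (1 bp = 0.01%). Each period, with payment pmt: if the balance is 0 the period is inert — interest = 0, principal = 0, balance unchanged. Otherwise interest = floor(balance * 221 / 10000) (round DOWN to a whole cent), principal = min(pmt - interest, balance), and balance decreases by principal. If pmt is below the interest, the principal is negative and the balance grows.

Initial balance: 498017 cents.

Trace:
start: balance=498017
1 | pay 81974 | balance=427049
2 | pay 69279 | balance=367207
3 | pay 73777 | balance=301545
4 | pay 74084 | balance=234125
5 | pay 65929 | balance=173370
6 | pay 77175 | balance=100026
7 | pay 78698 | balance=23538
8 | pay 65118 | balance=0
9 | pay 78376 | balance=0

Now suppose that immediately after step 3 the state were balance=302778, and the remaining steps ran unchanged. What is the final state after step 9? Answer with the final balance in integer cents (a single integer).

state after step 3 := balance=302778
4 | pay 74084 | balance=235385
5 | pay 65929 | balance=174658
6 | pay 77175 | balance=101342
7 | pay 78698 | balance=24883
8 | pay 65118 | balance=0
9 | pay 78376 | balance=0

0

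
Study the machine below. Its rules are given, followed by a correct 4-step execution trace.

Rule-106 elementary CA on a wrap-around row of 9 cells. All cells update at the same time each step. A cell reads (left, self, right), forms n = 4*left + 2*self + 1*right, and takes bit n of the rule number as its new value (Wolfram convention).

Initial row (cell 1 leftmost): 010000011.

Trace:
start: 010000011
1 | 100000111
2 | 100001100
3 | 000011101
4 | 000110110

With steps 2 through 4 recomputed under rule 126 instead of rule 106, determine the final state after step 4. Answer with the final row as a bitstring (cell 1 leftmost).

(re-executing steps 2..4 under rule 126; state before step 2: 100000111)
2 | 110001100
3 | 111011111
4 | 001110000

001110000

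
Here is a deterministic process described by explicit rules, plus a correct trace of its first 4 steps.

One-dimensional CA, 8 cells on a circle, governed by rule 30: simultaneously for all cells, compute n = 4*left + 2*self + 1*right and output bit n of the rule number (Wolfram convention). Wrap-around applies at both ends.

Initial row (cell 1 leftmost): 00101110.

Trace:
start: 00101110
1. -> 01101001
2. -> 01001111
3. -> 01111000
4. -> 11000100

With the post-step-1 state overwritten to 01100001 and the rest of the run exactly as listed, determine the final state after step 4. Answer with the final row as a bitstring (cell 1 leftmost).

state after step 1 := 01100001
2. -> 01010011
3. -> 01011110
4. -> 11010001

11010001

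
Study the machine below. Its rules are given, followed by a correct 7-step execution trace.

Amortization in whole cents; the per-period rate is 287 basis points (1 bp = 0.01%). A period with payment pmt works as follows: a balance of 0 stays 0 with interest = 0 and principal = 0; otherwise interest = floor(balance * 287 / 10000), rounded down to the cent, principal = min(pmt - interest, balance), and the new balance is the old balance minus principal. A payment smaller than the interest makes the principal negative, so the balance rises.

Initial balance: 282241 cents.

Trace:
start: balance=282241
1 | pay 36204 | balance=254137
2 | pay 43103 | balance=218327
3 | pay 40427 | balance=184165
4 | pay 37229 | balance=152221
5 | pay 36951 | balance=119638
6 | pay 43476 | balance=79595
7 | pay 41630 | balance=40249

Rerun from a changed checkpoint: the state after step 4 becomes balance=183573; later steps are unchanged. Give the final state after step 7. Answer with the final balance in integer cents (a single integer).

state after step 4 := balance=183573
5 | pay 36951 | balance=151890
6 | pay 43476 | balance=112773
7 | pay 41630 | balance=74379

74379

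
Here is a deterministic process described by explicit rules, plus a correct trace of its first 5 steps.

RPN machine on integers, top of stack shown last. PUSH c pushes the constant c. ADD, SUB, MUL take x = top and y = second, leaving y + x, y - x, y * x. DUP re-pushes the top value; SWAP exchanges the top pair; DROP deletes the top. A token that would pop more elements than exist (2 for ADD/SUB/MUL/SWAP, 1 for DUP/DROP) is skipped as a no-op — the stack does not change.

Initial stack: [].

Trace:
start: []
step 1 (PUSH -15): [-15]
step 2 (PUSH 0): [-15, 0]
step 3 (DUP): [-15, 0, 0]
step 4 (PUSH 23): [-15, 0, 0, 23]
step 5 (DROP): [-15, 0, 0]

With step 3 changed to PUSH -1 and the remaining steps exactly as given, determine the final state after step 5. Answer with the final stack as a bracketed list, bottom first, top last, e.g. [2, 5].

(re-executing from step 3 with the substitution; state before step 3: [-15, 0])
step 3 (PUSH -1): [-15, 0, -1]
step 4 (PUSH 23): [-15, 0, -1, 23]
step 5 (DROP): [-15, 0, -1]

[-15, 0, -1]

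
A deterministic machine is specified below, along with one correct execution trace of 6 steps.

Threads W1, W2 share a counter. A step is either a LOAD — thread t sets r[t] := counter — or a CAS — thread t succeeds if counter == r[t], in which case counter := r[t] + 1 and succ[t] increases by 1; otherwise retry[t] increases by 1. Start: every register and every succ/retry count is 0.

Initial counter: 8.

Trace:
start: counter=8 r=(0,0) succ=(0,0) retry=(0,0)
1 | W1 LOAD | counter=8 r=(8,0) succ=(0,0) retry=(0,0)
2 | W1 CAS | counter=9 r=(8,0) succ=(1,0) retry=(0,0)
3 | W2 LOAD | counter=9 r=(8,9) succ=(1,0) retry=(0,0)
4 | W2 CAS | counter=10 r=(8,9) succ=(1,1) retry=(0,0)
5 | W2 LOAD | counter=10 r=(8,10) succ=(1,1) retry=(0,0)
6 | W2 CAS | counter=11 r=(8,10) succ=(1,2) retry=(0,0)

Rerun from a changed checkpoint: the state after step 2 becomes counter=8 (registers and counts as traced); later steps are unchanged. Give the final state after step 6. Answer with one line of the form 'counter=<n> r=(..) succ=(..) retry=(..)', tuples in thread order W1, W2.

counter=10 r=(8,9) succ=(1,2) retry=(0,0)

state after step 2 := counter=8 r=(8,0) succ=(1,0) retry=(0,0)
3 | W2 LOAD | counter=8 r=(8,8) succ=(1,0) retry=(0,0)
4 | W2 CAS | counter=9 r=(8,8) succ=(1,1) retry=(0,0)
5 | W2 LOAD | counter=9 r=(8,9) succ=(1,1) retry=(0,0)
6 | W2 CAS | counter=10 r=(8,9) succ=(1,2) retry=(0,0)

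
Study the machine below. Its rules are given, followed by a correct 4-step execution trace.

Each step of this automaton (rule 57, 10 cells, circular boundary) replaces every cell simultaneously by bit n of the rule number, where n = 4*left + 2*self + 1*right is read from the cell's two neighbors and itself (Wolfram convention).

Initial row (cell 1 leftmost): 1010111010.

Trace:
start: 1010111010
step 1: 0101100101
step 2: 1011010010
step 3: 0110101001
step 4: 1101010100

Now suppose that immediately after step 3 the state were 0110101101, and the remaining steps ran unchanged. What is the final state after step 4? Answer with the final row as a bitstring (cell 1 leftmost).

1101011010

state after step 3 := 0110101101
step 4: 1101011010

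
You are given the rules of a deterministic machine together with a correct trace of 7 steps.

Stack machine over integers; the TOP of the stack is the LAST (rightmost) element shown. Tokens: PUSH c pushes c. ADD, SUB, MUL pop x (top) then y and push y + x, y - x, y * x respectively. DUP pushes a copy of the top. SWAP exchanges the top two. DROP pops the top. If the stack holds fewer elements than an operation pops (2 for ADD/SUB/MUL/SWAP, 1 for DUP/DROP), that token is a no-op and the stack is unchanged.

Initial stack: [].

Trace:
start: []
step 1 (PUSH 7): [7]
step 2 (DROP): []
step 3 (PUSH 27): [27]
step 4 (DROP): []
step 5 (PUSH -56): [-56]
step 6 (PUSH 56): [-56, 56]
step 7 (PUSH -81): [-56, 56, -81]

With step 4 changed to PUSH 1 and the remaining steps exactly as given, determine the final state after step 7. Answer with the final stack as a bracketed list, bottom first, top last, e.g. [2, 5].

(re-executing from step 4 with the substitution; state before step 4: [27])
step 4 (PUSH 1): [27, 1]
step 5 (PUSH -56): [27, 1, -56]
step 6 (PUSH 56): [27, 1, -56, 56]
step 7 (PUSH -81): [27, 1, -56, 56, -81]

[27, 1, -56, 56, -81]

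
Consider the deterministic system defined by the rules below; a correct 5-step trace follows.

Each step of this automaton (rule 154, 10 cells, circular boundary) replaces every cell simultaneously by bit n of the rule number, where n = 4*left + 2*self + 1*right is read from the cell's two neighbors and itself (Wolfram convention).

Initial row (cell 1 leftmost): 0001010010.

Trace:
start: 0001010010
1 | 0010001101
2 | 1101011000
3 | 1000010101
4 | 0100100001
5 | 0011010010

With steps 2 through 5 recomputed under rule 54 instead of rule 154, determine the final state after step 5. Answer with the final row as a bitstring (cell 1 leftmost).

0011100111

(re-executing steps 2..5 under rule 54; state before step 2: 0010001101)
2 | 1111010011
3 | 0000111100
4 | 0001000010
5 | 0011100111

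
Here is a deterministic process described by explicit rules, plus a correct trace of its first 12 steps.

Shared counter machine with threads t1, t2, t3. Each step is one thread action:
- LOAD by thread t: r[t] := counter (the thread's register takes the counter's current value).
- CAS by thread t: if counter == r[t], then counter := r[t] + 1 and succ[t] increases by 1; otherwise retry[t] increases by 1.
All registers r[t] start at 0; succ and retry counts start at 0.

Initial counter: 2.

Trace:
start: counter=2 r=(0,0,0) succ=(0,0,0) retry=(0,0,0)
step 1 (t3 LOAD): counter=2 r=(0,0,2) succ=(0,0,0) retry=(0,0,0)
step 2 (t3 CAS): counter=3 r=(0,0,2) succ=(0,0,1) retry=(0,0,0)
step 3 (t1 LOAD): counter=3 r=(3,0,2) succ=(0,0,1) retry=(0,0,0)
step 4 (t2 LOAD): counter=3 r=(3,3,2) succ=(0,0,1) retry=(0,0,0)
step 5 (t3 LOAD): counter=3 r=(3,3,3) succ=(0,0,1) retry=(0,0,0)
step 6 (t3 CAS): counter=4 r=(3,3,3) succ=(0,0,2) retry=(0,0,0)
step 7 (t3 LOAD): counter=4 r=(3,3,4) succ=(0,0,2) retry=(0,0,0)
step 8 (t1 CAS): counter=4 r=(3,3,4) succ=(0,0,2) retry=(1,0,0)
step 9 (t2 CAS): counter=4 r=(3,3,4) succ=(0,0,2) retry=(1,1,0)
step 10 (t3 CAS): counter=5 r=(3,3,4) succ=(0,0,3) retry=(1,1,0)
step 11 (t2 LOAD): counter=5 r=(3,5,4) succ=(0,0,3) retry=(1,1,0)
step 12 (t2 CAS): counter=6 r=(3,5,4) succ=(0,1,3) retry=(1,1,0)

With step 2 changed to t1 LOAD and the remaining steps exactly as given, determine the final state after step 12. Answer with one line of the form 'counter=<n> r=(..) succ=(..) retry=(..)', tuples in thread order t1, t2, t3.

(re-executing from step 2 with the substitution; state before step 2: counter=2 r=(0,0,2) succ=(0,0,0) retry=(0,0,0))
step 2 (t1 LOAD): counter=2 r=(2,0,2) succ=(0,0,0) retry=(0,0,0)
step 3 (t1 LOAD): counter=2 r=(2,0,2) succ=(0,0,0) retry=(0,0,0)
step 4 (t2 LOAD): counter=2 r=(2,2,2) succ=(0,0,0) retry=(0,0,0)
step 5 (t3 LOAD): counter=2 r=(2,2,2) succ=(0,0,0) retry=(0,0,0)
step 6 (t3 CAS): counter=3 r=(2,2,2) succ=(0,0,1) retry=(0,0,0)
step 7 (t3 LOAD): counter=3 r=(2,2,3) succ=(0,0,1) retry=(0,0,0)
step 8 (t1 CAS): counter=3 r=(2,2,3) succ=(0,0,1) retry=(1,0,0)
step 9 (t2 CAS): counter=3 r=(2,2,3) succ=(0,0,1) retry=(1,1,0)
step 10 (t3 CAS): counter=4 r=(2,2,3) succ=(0,0,2) retry=(1,1,0)
step 11 (t2 LOAD): counter=4 r=(2,4,3) succ=(0,0,2) retry=(1,1,0)
step 12 (t2 CAS): counter=5 r=(2,4,3) succ=(0,1,2) retry=(1,1,0)

counter=5 r=(2,4,3) succ=(0,1,2) retry=(1,1,0)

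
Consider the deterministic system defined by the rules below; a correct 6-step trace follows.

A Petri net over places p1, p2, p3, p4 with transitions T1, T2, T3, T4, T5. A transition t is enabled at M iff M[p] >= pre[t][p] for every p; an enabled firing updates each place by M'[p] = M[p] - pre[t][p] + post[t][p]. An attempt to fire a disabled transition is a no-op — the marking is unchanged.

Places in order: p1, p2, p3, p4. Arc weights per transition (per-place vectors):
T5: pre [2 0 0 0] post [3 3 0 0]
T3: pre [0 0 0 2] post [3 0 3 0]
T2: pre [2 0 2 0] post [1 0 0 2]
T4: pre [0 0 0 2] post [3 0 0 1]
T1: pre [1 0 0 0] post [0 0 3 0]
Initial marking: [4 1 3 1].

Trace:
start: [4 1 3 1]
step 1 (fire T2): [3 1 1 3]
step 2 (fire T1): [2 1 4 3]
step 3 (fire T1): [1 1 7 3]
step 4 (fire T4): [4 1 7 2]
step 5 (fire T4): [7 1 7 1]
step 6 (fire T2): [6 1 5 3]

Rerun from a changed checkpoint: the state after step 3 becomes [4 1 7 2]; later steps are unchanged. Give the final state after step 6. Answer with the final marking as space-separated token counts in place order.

6 1 5 3

state after step 3 := [4 1 7 2]
step 4 (fire T4): [7 1 7 1]
step 5 (fire T4): [7 1 7 1]
step 6 (fire T2): [6 1 5 3]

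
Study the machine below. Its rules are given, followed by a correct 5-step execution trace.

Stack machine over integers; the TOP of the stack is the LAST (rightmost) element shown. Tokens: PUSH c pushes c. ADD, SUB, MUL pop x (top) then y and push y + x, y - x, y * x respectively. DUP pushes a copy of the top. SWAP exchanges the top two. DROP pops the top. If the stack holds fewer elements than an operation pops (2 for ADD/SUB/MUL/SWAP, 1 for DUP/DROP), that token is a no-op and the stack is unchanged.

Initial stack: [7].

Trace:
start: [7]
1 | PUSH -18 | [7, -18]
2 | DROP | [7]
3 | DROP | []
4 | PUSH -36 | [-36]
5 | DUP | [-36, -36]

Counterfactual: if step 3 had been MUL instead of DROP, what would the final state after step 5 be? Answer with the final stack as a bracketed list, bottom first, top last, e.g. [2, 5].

(re-executing from step 3 with the substitution; state before step 3: [7])
3 | MUL | [7]
4 | PUSH -36 | [7, -36]
5 | DUP | [7, -36, -36]

[7, -36, -36]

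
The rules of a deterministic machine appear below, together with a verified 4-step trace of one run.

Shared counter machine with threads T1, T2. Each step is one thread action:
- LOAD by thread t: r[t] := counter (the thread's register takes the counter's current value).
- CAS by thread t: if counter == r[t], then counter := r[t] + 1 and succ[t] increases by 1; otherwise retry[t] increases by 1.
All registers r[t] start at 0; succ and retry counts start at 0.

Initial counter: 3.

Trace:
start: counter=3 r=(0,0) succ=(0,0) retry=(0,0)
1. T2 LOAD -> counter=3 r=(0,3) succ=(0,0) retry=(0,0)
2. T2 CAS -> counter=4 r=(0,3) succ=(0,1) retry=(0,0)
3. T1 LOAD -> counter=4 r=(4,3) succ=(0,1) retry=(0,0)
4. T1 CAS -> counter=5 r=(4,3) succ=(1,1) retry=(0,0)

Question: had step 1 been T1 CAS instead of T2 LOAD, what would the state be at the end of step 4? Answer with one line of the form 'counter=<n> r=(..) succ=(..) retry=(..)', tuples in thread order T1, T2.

counter=4 r=(3,0) succ=(1,0) retry=(1,1)

(re-executing from step 1 with the substitution; state before step 1: counter=3 r=(0,0) succ=(0,0) retry=(0,0))
1. T1 CAS -> counter=3 r=(0,0) succ=(0,0) retry=(1,0)
2. T2 CAS -> counter=3 r=(0,0) succ=(0,0) retry=(1,1)
3. T1 LOAD -> counter=3 r=(3,0) succ=(0,0) retry=(1,1)
4. T1 CAS -> counter=4 r=(3,0) succ=(1,0) retry=(1,1)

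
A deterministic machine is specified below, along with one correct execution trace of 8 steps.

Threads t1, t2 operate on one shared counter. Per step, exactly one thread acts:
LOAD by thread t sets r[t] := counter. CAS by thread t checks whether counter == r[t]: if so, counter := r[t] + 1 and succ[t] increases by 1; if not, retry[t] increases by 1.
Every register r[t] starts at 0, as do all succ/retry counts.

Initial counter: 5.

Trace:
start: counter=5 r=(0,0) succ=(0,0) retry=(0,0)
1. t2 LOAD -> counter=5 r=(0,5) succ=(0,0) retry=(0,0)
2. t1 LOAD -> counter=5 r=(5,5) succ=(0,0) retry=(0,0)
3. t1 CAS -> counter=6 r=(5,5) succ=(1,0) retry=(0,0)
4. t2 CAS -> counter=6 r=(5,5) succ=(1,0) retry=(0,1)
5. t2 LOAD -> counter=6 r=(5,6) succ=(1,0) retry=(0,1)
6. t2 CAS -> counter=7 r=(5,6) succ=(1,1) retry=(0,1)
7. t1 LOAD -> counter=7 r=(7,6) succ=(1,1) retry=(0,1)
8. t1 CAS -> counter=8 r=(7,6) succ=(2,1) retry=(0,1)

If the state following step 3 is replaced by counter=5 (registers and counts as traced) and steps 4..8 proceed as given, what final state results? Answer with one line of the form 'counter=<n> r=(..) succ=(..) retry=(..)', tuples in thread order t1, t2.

counter=8 r=(7,6) succ=(2,2) retry=(0,0)

state after step 3 := counter=5 r=(5,5) succ=(1,0) retry=(0,0)
4. t2 CAS -> counter=6 r=(5,5) succ=(1,1) retry=(0,0)
5. t2 LOAD -> counter=6 r=(5,6) succ=(1,1) retry=(0,0)
6. t2 CAS -> counter=7 r=(5,6) succ=(1,2) retry=(0,0)
7. t1 LOAD -> counter=7 r=(7,6) succ=(1,2) retry=(0,0)
8. t1 CAS -> counter=8 r=(7,6) succ=(2,2) retry=(0,0)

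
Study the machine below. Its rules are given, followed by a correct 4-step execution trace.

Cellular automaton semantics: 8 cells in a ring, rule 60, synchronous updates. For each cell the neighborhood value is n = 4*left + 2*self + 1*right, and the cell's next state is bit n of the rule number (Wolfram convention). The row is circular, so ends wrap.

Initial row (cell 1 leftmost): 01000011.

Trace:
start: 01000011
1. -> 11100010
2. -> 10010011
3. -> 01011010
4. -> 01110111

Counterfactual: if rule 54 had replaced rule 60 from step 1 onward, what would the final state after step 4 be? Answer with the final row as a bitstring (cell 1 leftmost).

11110001

(re-executing steps 1..4 under rule 54; state before step 1: 01000011)
1. -> 11100100
2. -> 00011111
3. -> 10100000
4. -> 11110001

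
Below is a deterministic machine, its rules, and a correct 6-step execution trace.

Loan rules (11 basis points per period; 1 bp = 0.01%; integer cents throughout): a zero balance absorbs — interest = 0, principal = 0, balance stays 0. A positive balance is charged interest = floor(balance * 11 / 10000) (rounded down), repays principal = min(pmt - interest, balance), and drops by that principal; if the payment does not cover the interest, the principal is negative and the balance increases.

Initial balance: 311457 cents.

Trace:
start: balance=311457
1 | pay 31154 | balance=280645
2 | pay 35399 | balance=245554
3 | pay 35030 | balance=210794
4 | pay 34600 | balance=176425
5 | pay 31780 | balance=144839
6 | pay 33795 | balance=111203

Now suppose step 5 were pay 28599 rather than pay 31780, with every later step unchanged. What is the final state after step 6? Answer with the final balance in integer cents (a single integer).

114387

(re-executing from step 5 with the substitution; state before step 5: balance=176425)
5 | pay 28599 | balance=148020
6 | pay 33795 | balance=114387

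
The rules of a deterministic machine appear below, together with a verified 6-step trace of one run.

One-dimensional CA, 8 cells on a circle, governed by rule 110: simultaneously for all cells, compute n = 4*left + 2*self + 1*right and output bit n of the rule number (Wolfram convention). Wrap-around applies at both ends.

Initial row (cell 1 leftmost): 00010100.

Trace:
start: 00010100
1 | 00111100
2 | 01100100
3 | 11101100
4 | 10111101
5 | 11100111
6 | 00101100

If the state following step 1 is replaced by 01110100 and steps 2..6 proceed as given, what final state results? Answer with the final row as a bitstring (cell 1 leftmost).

01110011

state after step 1 := 01110100
2 | 11011100
3 | 11110101
4 | 00011111
5 | 00110001
6 | 01110011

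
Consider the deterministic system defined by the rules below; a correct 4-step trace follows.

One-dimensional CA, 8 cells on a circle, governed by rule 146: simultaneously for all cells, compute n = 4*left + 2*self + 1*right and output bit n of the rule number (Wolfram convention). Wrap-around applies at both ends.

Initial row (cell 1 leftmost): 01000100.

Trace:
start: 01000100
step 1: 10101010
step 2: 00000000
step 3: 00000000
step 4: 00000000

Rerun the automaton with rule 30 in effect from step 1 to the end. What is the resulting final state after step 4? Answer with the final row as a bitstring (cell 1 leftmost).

(re-executing steps 1..4 under rule 30; state before step 1: 01000100)
step 1: 11101110
step 2: 10001000
step 3: 11011101
step 4: 00010001

00010001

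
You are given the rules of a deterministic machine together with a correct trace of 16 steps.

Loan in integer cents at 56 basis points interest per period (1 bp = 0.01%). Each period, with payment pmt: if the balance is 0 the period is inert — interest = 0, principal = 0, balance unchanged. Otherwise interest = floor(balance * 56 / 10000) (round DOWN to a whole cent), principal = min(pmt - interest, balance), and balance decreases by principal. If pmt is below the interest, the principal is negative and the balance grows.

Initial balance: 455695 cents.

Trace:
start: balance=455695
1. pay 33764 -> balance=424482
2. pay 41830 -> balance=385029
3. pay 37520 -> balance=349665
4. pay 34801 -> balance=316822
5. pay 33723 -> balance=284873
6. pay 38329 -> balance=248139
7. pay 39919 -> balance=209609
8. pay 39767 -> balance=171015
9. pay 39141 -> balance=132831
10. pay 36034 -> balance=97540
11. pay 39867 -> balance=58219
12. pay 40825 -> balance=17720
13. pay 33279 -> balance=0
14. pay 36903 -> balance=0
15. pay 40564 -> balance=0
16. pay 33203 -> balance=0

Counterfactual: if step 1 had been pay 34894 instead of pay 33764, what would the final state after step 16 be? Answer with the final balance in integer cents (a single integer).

(re-executing from step 1 with the substitution; state before step 1: balance=455695)
1. pay 34894 -> balance=423352
2. pay 41830 -> balance=383892
3. pay 37520 -> balance=348521
4. pay 34801 -> balance=315671
5. pay 33723 -> balance=283715
6. pay 38329 -> balance=246974
7. pay 39919 -> balance=208438
8. pay 39767 -> balance=169838
9. pay 39141 -> balance=131648
10. pay 36034 -> balance=96351
11. pay 39867 -> balance=57023
12. pay 40825 -> balance=16517
13. pay 33279 -> balance=0
14. pay 36903 -> balance=0
15. pay 40564 -> balance=0
16. pay 33203 -> balance=0

0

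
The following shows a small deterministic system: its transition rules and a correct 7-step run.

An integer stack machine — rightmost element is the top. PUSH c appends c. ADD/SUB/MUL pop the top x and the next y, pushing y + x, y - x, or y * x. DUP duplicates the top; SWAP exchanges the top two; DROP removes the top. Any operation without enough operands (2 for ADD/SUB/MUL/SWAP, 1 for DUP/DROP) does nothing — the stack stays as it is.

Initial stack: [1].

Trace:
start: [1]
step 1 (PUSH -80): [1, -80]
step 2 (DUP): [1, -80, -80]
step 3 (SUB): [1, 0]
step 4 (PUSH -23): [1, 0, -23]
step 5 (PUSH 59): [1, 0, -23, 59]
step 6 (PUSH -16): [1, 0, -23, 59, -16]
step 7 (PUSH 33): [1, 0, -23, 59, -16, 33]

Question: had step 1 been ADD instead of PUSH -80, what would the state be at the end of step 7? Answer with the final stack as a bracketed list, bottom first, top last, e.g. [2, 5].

(re-executing from step 1 with the substitution; state before step 1: [1])
step 1 (ADD): [1]
step 2 (DUP): [1, 1]
step 3 (SUB): [0]
step 4 (PUSH -23): [0, -23]
step 5 (PUSH 59): [0, -23, 59]
step 6 (PUSH -16): [0, -23, 59, -16]
step 7 (PUSH 33): [0, -23, 59, -16, 33]

[0, -23, 59, -16, 33]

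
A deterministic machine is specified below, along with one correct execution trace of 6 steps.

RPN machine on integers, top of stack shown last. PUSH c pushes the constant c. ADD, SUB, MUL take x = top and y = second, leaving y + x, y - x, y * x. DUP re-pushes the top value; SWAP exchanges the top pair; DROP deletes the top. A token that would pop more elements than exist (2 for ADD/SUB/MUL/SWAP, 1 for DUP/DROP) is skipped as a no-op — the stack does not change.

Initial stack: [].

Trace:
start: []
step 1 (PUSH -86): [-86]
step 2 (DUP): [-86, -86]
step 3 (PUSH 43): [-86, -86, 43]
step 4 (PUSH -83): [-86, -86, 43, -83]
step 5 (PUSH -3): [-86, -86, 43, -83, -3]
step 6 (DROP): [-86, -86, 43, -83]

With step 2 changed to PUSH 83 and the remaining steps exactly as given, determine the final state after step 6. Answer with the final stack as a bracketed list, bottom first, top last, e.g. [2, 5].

[-86, 83, 43, -83]

(re-executing from step 2 with the substitution; state before step 2: [-86])
step 2 (PUSH 83): [-86, 83]
step 3 (PUSH 43): [-86, 83, 43]
step 4 (PUSH -83): [-86, 83, 43, -83]
step 5 (PUSH -3): [-86, 83, 43, -83, -3]
step 6 (DROP): [-86, 83, 43, -83]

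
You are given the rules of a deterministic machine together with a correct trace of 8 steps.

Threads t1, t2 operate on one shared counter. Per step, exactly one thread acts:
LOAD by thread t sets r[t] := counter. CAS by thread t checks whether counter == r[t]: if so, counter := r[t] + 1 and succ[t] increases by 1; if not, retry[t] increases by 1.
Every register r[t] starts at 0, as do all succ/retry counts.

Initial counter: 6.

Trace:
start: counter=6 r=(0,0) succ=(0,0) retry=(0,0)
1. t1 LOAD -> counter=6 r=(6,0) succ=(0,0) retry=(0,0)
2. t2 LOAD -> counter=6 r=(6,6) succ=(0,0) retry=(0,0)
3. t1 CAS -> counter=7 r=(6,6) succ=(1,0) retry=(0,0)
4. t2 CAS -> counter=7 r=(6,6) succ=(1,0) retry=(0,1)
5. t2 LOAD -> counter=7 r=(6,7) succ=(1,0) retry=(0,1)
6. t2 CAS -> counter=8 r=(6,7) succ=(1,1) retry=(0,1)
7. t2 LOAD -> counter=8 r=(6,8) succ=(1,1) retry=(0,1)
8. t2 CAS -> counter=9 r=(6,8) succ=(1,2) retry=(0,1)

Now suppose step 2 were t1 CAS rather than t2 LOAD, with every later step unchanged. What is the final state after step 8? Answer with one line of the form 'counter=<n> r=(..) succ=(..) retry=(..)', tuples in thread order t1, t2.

(re-executing from step 2 with the substitution; state before step 2: counter=6 r=(6,0) succ=(0,0) retry=(0,0))
2. t1 CAS -> counter=7 r=(6,0) succ=(1,0) retry=(0,0)
3. t1 CAS -> counter=7 r=(6,0) succ=(1,0) retry=(1,0)
4. t2 CAS -> counter=7 r=(6,0) succ=(1,0) retry=(1,1)
5. t2 LOAD -> counter=7 r=(6,7) succ=(1,0) retry=(1,1)
6. t2 CAS -> counter=8 r=(6,7) succ=(1,1) retry=(1,1)
7. t2 LOAD -> counter=8 r=(6,8) succ=(1,1) retry=(1,1)
8. t2 CAS -> counter=9 r=(6,8) succ=(1,2) retry=(1,1)

counter=9 r=(6,8) succ=(1,2) retry=(1,1)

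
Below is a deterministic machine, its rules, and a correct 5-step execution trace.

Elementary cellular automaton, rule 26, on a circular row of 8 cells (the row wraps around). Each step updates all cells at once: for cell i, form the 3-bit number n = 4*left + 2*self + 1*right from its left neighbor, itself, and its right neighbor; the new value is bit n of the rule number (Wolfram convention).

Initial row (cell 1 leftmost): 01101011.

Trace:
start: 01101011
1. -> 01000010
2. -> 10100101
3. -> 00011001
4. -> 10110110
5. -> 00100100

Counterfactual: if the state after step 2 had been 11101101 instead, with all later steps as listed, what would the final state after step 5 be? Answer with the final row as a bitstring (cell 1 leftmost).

state after step 2 := 11101101
3. -> 00001001
4. -> 10010110
5. -> 01100100

01100100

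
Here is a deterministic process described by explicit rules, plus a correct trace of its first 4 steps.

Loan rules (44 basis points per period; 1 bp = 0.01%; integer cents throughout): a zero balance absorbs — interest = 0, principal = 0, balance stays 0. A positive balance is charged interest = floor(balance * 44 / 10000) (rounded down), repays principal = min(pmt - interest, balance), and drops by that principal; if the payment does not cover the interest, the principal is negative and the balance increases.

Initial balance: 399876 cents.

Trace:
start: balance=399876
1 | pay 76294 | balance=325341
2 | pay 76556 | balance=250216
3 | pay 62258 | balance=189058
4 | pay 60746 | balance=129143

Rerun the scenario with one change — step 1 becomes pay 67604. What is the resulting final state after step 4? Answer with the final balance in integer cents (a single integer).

137949

(re-executing from step 1 with the substitution; state before step 1: balance=399876)
1 | pay 67604 | balance=334031
2 | pay 76556 | balance=258944
3 | pay 62258 | balance=197825
4 | pay 60746 | balance=137949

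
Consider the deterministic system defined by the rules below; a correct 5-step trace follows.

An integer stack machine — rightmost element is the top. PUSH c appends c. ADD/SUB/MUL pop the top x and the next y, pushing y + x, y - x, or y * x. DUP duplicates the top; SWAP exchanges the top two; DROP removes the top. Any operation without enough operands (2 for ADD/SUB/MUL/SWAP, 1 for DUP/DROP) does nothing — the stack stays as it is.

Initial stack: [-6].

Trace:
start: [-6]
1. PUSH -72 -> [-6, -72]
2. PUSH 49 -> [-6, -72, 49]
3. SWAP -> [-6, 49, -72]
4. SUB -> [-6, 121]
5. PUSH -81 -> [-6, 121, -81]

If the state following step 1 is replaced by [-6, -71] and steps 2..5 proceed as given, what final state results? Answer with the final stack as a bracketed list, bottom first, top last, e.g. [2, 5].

[-6, 120, -81]

state after step 1 := [-6, -71]
2. PUSH 49 -> [-6, -71, 49]
3. SWAP -> [-6, 49, -71]
4. SUB -> [-6, 120]
5. PUSH -81 -> [-6, 120, -81]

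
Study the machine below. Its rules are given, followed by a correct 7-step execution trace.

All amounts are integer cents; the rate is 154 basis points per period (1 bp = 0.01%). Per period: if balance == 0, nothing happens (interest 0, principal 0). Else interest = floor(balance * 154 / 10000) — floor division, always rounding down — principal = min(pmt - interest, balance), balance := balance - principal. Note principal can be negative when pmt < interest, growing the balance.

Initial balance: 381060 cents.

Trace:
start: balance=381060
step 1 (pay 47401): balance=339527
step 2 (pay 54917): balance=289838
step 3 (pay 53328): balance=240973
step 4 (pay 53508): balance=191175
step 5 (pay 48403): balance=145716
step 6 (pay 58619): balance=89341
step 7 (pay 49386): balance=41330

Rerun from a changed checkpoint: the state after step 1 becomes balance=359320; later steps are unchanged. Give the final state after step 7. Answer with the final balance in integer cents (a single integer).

63025

state after step 1 := balance=359320
step 2 (pay 54917): balance=309936
step 3 (pay 53328): balance=261381
step 4 (pay 53508): balance=211898
step 5 (pay 48403): balance=166758
step 6 (pay 58619): balance=110707
step 7 (pay 49386): balance=63025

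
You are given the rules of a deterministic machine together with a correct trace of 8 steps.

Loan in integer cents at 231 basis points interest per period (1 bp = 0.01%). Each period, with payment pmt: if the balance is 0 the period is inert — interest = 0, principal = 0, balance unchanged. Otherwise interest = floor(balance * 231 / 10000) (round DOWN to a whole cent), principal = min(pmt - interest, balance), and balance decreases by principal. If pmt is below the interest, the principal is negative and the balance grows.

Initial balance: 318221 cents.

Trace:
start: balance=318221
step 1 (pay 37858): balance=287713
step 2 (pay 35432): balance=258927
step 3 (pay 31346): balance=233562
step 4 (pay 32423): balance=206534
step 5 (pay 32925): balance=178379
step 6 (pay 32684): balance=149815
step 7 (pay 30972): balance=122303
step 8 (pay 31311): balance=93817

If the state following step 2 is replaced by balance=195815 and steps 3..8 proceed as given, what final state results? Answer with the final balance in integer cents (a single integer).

21436

state after step 2 := balance=195815
step 3 (pay 31346): balance=168992
step 4 (pay 32423): balance=140472
step 5 (pay 32925): balance=110791
step 6 (pay 32684): balance=80666
step 7 (pay 30972): balance=51557
step 8 (pay 31311): balance=21436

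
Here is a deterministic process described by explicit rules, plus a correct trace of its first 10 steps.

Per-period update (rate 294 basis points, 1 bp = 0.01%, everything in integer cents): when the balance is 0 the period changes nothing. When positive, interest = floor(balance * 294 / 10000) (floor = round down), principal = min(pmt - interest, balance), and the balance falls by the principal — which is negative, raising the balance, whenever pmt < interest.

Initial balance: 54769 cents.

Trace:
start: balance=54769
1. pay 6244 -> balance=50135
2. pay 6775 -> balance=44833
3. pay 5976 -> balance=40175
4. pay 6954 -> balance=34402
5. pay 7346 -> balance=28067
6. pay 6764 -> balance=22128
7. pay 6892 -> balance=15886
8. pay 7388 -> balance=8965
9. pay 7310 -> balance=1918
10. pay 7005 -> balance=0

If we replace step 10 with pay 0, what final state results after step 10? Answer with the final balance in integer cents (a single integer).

(re-executing from step 10 with the substitution; state before step 10: balance=1918)
10. pay 0 -> balance=1974

1974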